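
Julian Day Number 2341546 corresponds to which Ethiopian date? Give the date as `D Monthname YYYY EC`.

24 Tikimt 1691 EC

The Gregorian equivalent of JDN 2341546 is 31 October 1698.
In the Ethiopian calendar that day is 24 Tikimt 1691 EC.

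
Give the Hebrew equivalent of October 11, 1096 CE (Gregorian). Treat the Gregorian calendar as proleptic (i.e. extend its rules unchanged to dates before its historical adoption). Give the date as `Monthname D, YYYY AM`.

Tishrei 16, 4857 AM

Julian Day Number of the source date = 2121650.
Converting JDN 2121650 to the Hebrew calendar gives 16 Tishrei 4857 AM.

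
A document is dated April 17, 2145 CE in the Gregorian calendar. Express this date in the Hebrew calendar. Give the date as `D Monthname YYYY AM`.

Both dates share Julian Day Number 2504612; in the Hebrew calendar that is 24 Nisan 5905 AM.

24 Nisan 5905 AM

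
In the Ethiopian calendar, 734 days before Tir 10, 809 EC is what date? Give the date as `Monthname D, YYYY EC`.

Counting 734 days back from JDN 2019472 reaches JDN 2018738, which is Tir 7, 807 EC.

Tir 7, 807 EC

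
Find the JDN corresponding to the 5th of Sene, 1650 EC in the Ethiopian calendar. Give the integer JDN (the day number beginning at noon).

2326792

Equivalently 9 June 1658 (Gregorian).
JDN 2400001 is 17 November 1858 CE (Gregorian), MJD 0; the target day is −73209 days from there, so JDN = 2326792.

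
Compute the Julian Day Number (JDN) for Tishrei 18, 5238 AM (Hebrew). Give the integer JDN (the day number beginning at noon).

2260800

Equivalently 4 October 1477 (proleptic Gregorian).
JDN 2451545 is 1 January 2000 CE (Gregorian); the target day is −190745 days from there, so JDN = 2260800.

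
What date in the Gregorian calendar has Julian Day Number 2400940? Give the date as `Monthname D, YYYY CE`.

Counting from JDN 2299161 = 15 Oct 1582 gives an offset of 101779 days.

June 13, 1861 CE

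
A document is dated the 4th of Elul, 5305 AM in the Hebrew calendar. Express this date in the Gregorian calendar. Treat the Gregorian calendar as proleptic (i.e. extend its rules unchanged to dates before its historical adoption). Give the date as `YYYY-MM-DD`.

1545-08-22

Both dates share Julian Day Number 2285593; in the Gregorian calendar that is 22 August 1545 CE.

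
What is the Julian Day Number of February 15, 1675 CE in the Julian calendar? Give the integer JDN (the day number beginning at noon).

In the Gregorian calendar the same day is 25 February 1675.
JDN 2451545 is 1 January 2000 CE (Gregorian); the target day is −118648 days from there, so JDN = 2332897.

2332897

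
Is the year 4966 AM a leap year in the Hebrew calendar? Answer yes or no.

no

Hebrew year 4966 is year 7 of its 19-year Metonic cycle; leap years are at positions 3, 6, 8, 11, 14, 17, 19, so it is a common year (12 months).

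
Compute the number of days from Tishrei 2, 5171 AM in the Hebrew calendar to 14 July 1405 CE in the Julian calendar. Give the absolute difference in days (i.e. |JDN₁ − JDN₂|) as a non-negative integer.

First date → JDN 2236303; second date → JDN 2234429.
The interval is |2236303 − 2234429| = 1874 days.

1874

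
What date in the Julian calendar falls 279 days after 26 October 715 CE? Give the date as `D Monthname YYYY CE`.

31 July 716 CE

The starting date is JDN 1982510; 1982510 + 279 = 1982789.
JDN 1982789 corresponds to 31 July 716 CE.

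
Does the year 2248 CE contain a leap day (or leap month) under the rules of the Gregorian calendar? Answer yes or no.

yes

2248 is divisible by 4 and not by 100, so it is a leap year.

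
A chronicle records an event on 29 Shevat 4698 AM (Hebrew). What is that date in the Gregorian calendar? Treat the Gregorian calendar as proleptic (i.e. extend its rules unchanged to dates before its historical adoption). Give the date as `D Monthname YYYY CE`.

Julian Day Number of the source date = 2063696.
Converting JDN 2063696 to the Gregorian calendar gives 8 February 938 CE.

8 February 938 CE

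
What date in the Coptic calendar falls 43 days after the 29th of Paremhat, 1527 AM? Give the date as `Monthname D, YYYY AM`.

Pashons 12, 1527 AM

Counting 43 days forward from JDN 2382609 reaches JDN 2382652, which is Pashons 12, 1527 AM.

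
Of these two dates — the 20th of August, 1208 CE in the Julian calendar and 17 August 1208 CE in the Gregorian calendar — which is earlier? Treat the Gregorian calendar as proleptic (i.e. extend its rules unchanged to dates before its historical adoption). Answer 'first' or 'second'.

Converting both to JDN: 2162512 vs 2162502; the smaller is the second.

second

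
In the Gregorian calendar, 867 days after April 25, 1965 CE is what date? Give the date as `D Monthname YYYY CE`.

9 September 1967 CE

JDN of April 25, 1965 CE = 2438876.
2438876 + 867 = 2439743.
JDN 2439743 in the Gregorian calendar is 9 September 1967 CE.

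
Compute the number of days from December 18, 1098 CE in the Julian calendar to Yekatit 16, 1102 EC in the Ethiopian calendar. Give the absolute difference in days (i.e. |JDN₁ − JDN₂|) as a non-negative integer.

First date → JDN 2122454; second date → JDN 2126526.
The interval is |2122454 − 2126526| = 4072 days.

4072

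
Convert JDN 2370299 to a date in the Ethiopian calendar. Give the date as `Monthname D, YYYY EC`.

JDN 2370299 is 22 July 1777 in the Gregorian calendar.
In the Ethiopian calendar that day is Hamle 17, 1769 EC.

Hamle 17, 1769 EC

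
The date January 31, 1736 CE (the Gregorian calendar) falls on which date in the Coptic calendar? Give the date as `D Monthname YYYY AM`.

24 Tobi 1452 AM

Julian Day Number of the source date = 2355151.
Converting JDN 2355151 to the Coptic calendar gives 24 Tobi 1452 AM.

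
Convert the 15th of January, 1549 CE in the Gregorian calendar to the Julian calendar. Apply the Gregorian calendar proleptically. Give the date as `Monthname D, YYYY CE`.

January 5, 1549 CE

The Julian–Gregorian offset here is 10 days (Julian trailing).
15 January 1549 Gregorian − 10 days → 5 January 1549 Julian.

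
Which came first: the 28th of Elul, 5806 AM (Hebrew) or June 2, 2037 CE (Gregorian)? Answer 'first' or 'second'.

second

First date → JDN 2468618; second date → JDN 2465212.
JDN 2465212 < JDN 2468618, so the second date is earlier.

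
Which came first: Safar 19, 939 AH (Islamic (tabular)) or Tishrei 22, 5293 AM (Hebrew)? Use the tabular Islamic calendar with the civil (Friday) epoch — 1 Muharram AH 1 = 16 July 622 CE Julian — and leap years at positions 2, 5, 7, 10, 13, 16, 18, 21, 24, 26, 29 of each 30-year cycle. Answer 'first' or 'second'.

The two dates have Julian Day Numbers 2280884 and 2280885 respectively.
Since 2280884 < 2280885, the first date comes first.

first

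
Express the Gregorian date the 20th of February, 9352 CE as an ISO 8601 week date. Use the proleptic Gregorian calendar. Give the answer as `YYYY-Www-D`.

The weekday is Sunday (ISO weekday 7).
That Sunday belongs to ISO week 7 of ISO year 9352.

9352-W07-7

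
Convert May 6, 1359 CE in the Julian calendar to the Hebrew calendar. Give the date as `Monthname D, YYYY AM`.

Iyar 8, 5119 AM

The source date corresponds to 14 May 1359 in the proleptic Gregorian calendar (JDN 2217558).
That day falls on 8 Iyar 5119 AM in the Hebrew calendar.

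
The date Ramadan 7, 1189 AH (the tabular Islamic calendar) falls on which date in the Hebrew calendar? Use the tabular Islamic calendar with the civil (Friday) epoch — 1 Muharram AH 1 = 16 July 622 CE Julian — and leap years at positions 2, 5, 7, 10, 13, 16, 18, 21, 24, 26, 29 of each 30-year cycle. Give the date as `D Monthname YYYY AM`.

Both dates share Julian Day Number 2369670; in the Hebrew calendar that is 8 Cheshvan 5536 AM.

8 Cheshvan 5536 AM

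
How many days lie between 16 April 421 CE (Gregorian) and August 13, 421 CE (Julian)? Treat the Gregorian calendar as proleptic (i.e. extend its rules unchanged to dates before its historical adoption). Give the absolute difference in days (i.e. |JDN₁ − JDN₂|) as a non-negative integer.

First date → JDN 1874933; second date → JDN 1875053.
The interval is |1874933 − 1875053| = 120 days.

120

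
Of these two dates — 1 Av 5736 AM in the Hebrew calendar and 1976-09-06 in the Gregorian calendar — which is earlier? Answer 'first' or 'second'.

first

The two dates have Julian Day Numbers 2442988 and 2443028 respectively.
Since 2442988 < 2443028, the first date comes first.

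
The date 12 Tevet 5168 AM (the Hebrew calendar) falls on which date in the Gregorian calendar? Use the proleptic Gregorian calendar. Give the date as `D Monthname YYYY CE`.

22 December 1407 CE

Julian Day Number of the source date = 2235311.
Converting JDN 2235311 to the Gregorian calendar gives 22 December 1407 CE.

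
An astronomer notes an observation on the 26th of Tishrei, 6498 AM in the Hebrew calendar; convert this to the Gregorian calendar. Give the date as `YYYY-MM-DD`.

2737-10-13

Both dates share Julian Day Number 2721014; in the Gregorian calendar that is 13 October 2737 CE.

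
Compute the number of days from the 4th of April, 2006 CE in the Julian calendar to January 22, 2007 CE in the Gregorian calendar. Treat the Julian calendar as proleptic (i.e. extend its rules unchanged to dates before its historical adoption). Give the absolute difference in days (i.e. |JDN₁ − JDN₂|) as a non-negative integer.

280

JDN of the first date = 2453843.
JDN of the second date = 2454123.
|2454123 − 2453843| = 280.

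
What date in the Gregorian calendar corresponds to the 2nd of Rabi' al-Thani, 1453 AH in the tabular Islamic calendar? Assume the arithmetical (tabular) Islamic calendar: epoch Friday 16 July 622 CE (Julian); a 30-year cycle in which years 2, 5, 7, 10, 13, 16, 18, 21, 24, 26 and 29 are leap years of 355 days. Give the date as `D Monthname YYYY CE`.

22 July 2031 CE

Julian Day Number of the source date = 2463070.
Converting JDN 2463070 to the Gregorian calendar gives 22 July 2031 CE.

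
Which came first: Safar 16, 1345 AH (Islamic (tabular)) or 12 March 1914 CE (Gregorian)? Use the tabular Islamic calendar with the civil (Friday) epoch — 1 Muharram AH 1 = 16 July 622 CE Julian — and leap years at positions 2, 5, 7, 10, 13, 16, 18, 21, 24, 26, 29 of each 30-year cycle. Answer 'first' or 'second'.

second

Converting both to JDN: 2424754 vs 2420204; the smaller is the second.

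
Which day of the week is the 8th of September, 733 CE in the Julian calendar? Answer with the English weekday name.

Tuesday

This is JDN 1989037 (12 September 733 Gregorian).
JDN 1989037 mod 7 = 1, and JDN 0 was a Monday, so this is a Tuesday.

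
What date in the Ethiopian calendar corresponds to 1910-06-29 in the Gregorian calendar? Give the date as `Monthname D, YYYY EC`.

Julian Day Number of the source date = 2418852.
Converting JDN 2418852 to the Ethiopian calendar gives 22 Sene 1902 EC.

Sene 22, 1902 EC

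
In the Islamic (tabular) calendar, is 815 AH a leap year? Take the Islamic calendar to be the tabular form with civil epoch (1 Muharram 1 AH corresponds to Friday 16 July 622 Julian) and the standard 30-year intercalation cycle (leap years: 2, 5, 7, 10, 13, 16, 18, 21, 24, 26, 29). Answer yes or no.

yes

Year 815 AH is year 5 of its 30-year cycle; leap positions are 2, 5, 7, 10, 13, 16, 18, 21, 24, 26, 29, so it is a leap year (355 days).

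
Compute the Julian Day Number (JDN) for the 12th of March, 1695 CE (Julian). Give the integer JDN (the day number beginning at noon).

2340227

In the Gregorian calendar the same day is 22 March 1695.
JDN 2400001 is 17 November 1858 CE (Gregorian), MJD 0; the target day is −59774 days from there, so JDN = 2340227.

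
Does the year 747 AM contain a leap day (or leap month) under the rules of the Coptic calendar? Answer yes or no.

747 mod 4 = 3; in the Coptic calendar a year is leap when year mod 4 = 3, so it is a leap year.

yes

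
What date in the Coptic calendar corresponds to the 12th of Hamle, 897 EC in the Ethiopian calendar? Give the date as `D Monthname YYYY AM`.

Julian Day Number of the source date = 2051796.
Converting JDN 2051796 to the Coptic calendar gives 12 Epip 621 AM.

12 Epip 621 AM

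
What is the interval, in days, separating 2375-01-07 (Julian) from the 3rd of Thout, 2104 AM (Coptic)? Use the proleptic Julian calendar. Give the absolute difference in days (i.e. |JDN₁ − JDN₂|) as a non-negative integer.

4620

JDN of the first date = 2588533.
JDN of the second date = 2593153.
|2593153 − 2588533| = 4620.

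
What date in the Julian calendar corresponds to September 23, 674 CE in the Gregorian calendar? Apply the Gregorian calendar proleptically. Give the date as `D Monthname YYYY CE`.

20 September 674 CE

At this point the Julian calendar is 3 days behind the Gregorian.
23 September 674 Gregorian − 3 days → 20 September 674 Julian.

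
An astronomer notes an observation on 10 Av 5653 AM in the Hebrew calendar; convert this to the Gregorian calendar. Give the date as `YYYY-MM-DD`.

1893-07-23

Both dates share Julian Day Number 2412668; in the Gregorian calendar that is 23 July 1893 CE.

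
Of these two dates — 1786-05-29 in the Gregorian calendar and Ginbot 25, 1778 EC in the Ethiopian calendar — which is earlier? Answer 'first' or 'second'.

First date → JDN 2373532; second date → JDN 2373534.
JDN 2373532 < JDN 2373534, so the first date is earlier.

first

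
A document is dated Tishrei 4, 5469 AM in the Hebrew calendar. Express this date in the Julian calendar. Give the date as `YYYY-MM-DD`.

Julian Day Number of the source date = 2345155.
Converting JDN 2345155 to the Julian calendar gives 7 September 1708 CE.

1708-09-07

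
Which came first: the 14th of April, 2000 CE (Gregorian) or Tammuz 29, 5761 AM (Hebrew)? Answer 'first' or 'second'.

Converting both to JDN: 2451649 vs 2452111; the smaller is the first.

first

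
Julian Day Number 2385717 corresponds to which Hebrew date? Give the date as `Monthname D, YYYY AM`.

JDN 2385717 is 9 October 1819 in the Gregorian calendar.
In the Hebrew calendar that day is Tishrei 20, 5580 AM.

Tishrei 20, 5580 AM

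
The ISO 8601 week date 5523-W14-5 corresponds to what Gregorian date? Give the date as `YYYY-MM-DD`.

ISO week 1 of 5523 is the week containing the first Thursday of 5523.
Week 14, day 5 (Friday) lands on 5523-04-06.

5523-04-06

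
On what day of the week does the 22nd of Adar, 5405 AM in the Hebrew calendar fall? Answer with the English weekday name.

Monday

Equivalently 20 March 1645 Gregorian, JDN 2321963.
Since JDN mod 7 = 0 (0 = Monday), the day is Monday.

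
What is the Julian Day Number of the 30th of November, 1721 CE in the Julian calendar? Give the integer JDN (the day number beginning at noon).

2349987

In the Gregorian calendar the same day is 11 December 1721.
JDN 2299161 is 15 October 1582 CE (Gregorian); the target day is +50826 days from there, so JDN = 2349987.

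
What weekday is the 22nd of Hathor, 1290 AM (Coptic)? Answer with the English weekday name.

Wednesday

In the proleptic Gregorian calendar this is 28 November 1573 (JDN 2295918).
Since JDN mod 7 = 2 (0 = Monday), the day is Wednesday.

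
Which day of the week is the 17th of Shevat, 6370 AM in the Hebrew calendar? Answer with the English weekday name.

Equivalently 2 February 2610 Gregorian, JDN 2674375.
Since JDN mod 7 = 4 (0 = Monday), the day is Friday.

Friday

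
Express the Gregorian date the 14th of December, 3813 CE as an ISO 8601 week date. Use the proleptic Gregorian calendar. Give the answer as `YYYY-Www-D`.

3813-W50-2

The weekday is Tuesday (ISO weekday 2).
That Tuesday belongs to ISO week 50 of ISO year 3813.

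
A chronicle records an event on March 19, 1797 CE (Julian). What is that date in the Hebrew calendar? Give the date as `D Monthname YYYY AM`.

Both dates share Julian Day Number 2377490; in the Hebrew calendar that is 3 Nisan 5557 AM.

3 Nisan 5557 AM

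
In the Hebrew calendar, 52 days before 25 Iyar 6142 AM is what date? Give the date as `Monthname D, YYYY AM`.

Nisan 3, 6142 AM

Counting 52 days back from JDN 2591196 reaches JDN 2591144, which is Nisan 3, 6142 AM.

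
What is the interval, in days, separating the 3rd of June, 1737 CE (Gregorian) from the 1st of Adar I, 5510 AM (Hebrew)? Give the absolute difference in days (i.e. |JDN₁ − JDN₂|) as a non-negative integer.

4632

JDN of the first date = 2355640.
JDN of the second date = 2360272.
|2360272 − 2355640| = 4632.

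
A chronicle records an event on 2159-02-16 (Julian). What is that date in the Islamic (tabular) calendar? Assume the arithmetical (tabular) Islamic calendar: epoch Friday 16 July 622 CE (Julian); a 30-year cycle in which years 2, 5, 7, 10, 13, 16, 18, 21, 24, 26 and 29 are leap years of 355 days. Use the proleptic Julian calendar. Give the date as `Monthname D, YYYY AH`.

Shawwal 12, 1584 AH

Julian Day Number of the source date = 2509679.
Converting JDN 2509679 to the tabular Islamic calendar gives 12 Shawwal 1584 AH.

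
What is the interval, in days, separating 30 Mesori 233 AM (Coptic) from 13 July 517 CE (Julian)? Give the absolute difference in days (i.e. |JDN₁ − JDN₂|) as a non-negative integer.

First date → JDN 1910127; second date → JDN 1910086.
The interval is |1910127 − 1910086| = 41 days.

41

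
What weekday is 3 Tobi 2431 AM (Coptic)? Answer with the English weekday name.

In the Gregorian calendar this is 17 January 2715 (JDN 2712709).
2712709 ≡ 6 (mod 7); counting from Monday = 0 gives Sunday.

Sunday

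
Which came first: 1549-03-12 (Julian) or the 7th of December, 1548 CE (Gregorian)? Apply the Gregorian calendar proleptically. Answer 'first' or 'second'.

Converting both to JDN: 2286901 vs 2286796; the smaller is the second.

second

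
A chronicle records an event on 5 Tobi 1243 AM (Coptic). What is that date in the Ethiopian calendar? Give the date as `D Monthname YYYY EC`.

5 Tir 1519 EC

The source date corresponds to 10 January 1527 in the proleptic Gregorian calendar (JDN 2278794).
That day falls on 5 Tir 1519 EC in the Ethiopian calendar.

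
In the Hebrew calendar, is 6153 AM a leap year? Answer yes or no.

no

Hebrew year 6153 is year 16 of its 19-year Metonic cycle; leap years are at positions 3, 6, 8, 11, 14, 17, 19, so it is a common year (12 months).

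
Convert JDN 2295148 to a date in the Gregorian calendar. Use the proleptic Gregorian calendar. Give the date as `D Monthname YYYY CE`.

20 October 1571 CE

Counting from JDN 2299161 = 15 Oct 1582 gives an offset of -4013 days.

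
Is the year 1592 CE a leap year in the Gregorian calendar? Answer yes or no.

1592 is divisible by 4 and not by 100, so it is a leap year.

yes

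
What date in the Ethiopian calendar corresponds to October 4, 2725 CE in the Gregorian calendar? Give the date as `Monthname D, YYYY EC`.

Meskerem 18, 2718 EC

Julian Day Number of the source date = 2716622.
Converting JDN 2716622 to the Ethiopian calendar gives 18 Meskerem 2718 EC.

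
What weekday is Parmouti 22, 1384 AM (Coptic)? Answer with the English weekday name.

Friday

Equivalently 27 April 1668 Gregorian, JDN 2330402.
2330402 ≡ 4 (mod 7); counting from Monday = 0 gives Friday.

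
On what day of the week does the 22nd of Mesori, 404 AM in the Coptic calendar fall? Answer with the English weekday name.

Saturday

This is JDN 1972577 (18 August 688 Gregorian).
JDN 1972577 mod 7 = 5, and JDN 0 was a Monday, so this is a Saturday.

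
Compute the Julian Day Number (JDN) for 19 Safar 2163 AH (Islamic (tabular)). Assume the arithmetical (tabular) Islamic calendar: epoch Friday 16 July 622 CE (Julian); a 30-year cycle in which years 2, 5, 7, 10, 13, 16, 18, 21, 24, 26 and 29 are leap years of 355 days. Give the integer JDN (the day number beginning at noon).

2714629

Equivalently 20 April 2720 (Gregorian).
JDN 2400001 is 17 November 1858 CE (Gregorian), MJD 0; the target day is +314628 days from there, so JDN = 2714629.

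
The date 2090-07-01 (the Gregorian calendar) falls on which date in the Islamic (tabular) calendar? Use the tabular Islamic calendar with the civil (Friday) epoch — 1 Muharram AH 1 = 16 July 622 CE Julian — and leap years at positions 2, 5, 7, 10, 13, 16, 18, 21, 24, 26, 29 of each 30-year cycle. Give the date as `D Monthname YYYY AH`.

Julian Day Number of the source date = 2484599.
Converting JDN 2484599 to the tabular Islamic calendar gives 3 Muharram 1514 AH.

3 Muharram 1514 AH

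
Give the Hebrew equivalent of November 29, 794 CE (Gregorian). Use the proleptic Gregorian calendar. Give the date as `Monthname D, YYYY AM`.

Julian Day Number of the source date = 2011395.
Converting JDN 2011395 to the Hebrew calendar gives 27 Kislev 4555 AM.

Kislev 27, 4555 AM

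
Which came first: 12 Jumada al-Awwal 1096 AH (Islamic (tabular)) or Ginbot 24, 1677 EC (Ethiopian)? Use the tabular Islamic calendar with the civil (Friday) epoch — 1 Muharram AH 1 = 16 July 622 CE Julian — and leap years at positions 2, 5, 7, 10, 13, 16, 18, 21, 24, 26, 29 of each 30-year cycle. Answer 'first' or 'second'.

The two dates have Julian Day Numbers 2336600 and 2336643 respectively.
Since 2336600 < 2336643, the first date comes first.

first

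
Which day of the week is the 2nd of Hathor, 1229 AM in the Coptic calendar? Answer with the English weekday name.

In the proleptic Gregorian calendar this is 8 November 1512 (JDN 2273618).
Since JDN mod 7 = 4 (0 = Monday), the day is Friday.

Friday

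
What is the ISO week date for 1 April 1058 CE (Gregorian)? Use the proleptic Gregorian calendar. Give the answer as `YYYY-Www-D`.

The weekday is Thursday (ISO weekday 4).
That Thursday belongs to ISO week 13 of ISO year 1058.

1058-W13-4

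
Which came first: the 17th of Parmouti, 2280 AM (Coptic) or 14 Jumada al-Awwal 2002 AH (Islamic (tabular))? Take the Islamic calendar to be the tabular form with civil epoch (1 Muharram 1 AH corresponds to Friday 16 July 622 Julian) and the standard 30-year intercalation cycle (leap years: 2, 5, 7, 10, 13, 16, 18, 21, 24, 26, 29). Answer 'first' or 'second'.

second

Converting both to JDN: 2657661 vs 2657659; the smaller is the second.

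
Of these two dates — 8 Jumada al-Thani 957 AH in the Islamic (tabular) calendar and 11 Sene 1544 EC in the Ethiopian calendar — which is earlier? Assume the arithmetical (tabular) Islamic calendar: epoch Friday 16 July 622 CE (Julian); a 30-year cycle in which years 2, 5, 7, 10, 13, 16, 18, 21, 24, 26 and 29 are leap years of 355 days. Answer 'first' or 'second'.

First date → JDN 2287370; second date → JDN 2288082.
JDN 2287370 < JDN 2288082, so the first date is earlier.

first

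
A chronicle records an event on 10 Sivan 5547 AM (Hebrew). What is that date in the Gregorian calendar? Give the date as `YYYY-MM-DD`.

1787-05-27

Both dates share Julian Day Number 2373895; in the Gregorian calendar that is 27 May 1787 CE.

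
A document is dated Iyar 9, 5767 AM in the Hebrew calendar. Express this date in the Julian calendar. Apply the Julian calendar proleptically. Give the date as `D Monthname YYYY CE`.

14 April 2007 CE

Both dates share Julian Day Number 2454218; in the Julian calendar that is 14 April 2007 CE.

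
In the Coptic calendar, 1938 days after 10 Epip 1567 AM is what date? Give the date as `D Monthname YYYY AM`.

26 Paopi 1573 AM

Counting 1938 days forward from JDN 2397320 reaches JDN 2399258, which is 26 Paopi 1573 AM.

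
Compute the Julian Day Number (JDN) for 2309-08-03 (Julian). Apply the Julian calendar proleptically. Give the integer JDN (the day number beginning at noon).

2564635

In the Gregorian calendar the same day is 19 August 2309.
JDN 2400001 is 17 November 1858 CE (Gregorian), MJD 0; the target day is +164634 days from there, so JDN = 2564635.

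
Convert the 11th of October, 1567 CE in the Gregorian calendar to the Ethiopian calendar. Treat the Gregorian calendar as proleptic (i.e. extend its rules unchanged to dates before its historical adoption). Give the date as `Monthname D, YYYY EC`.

Both dates share Julian Day Number 2293678; in the Ethiopian calendar that is 3 Tikimt 1560 EC.

Tikimt 3, 1560 EC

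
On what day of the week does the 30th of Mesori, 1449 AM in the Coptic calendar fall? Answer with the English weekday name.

Thursday

Equivalently 3 September 1733 Gregorian, JDN 2354271.
2354271 ≡ 3 (mod 7); counting from Monday = 0 gives Thursday.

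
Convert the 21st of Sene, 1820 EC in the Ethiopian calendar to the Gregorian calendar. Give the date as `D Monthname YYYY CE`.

Both dates share Julian Day Number 2388901; in the Gregorian calendar that is 27 June 1828 CE.

27 June 1828 CE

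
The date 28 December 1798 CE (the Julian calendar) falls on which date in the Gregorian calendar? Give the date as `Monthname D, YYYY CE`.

January 8, 1799 CE

The Julian–Gregorian offset here is 11 days (Julian trailing).
28 December 1798 Julian + 11 days → 8 January 1799 Gregorian.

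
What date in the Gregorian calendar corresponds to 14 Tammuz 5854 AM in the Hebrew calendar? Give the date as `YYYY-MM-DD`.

Both dates share Julian Day Number 2486057; in the Gregorian calendar that is 28 June 2094 CE.

2094-06-28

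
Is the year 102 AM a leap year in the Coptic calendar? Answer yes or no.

102 mod 4 = 2; in the Coptic calendar a year is leap when year mod 4 = 3, so it is a common year.

no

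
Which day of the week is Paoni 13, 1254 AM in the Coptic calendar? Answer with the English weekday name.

Friday

Equivalently 17 June 1538 Gregorian, JDN 2282970.
JDN 2282970 mod 7 = 4, and JDN 0 was a Monday, so this is a Friday.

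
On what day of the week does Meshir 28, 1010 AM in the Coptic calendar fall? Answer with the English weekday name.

This is JDN 2193744 (1 March 1294 Gregorian).
2193744 ≡ 0 (mod 7); counting from Monday = 0 gives Monday.

Monday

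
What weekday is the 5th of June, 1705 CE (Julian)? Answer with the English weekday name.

This is JDN 2343965 (16 June 1705 Gregorian).
Since JDN mod 7 = 1 (0 = Monday), the day is Tuesday.

Tuesday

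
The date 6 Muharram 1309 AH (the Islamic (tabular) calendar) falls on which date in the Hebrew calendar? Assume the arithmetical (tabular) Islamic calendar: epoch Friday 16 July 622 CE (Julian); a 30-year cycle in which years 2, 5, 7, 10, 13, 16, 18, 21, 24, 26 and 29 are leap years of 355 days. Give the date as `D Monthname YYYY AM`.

Both dates share Julian Day Number 2411957; in the Hebrew calendar that is 8 Av 5651 AM.

8 Av 5651 AM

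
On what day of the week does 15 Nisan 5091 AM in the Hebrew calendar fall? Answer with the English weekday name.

Sunday

In the proleptic Gregorian calendar this is 1 April 1331 (JDN 2207288).
2207288 ≡ 6 (mod 7); counting from Monday = 0 gives Sunday.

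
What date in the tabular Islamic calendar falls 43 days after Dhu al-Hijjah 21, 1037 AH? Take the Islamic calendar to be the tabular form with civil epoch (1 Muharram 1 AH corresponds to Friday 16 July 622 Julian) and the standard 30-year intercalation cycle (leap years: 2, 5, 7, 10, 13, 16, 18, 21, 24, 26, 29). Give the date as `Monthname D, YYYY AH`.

JDN of Dhu al-Hijjah 21, 1037 AH = 2315909.
2315909 + 43 = 2315952.
JDN 2315952 in the tabular Islamic calendar is Safar 5, 1038 AH.

Safar 5, 1038 AH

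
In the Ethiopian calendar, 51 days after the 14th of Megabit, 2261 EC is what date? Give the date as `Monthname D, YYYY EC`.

Ginbot 5, 2261 EC

JDN of the 14th of Megabit, 2261 EC = 2549879.
2549879 + 51 = 2549930.
JDN 2549930 in the Ethiopian calendar is Ginbot 5, 2261 EC.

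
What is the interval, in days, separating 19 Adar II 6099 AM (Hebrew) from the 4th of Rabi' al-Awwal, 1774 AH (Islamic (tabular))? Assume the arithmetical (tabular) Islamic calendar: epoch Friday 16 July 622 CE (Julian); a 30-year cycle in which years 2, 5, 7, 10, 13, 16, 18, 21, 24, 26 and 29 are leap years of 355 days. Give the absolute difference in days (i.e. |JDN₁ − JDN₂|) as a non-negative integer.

1343

JDN of the first date = 2575451.
JDN of the second date = 2576794.
|2576794 − 2575451| = 1343.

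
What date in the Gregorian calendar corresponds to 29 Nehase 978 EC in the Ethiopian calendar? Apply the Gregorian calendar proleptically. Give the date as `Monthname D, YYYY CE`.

August 27, 986 CE

Both dates share Julian Day Number 2081428; in the Gregorian calendar that is 27 August 986 CE.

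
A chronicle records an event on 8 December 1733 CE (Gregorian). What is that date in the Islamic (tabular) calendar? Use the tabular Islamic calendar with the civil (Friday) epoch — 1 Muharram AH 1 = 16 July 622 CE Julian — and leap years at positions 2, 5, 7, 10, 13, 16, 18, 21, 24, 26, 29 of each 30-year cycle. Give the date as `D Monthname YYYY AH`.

1 Rajab 1146 AH

Both dates share Julian Day Number 2354367; in the tabular Islamic calendar that is 1 Rajab 1146 AH.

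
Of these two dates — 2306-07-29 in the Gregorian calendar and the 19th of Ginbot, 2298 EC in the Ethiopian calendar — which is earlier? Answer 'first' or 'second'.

second

First date → JDN 2563518; second date → JDN 2563458.
JDN 2563458 < JDN 2563518, so the second date is earlier.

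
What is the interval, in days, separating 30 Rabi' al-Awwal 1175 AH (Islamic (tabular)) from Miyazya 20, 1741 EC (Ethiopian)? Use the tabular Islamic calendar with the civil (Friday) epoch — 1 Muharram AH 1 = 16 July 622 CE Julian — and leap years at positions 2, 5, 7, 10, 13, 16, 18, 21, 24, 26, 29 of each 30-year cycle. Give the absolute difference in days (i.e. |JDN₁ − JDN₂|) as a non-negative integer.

JDN of the first date = 2364554.
JDN of the second date = 2359985.
|2359985 − 2364554| = 4569.

4569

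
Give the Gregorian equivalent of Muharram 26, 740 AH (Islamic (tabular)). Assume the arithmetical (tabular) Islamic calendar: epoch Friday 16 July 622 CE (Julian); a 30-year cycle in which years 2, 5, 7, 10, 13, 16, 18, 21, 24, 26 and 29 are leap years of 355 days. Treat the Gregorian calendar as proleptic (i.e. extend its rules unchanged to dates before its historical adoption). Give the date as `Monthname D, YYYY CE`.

August 11, 1339 CE

Both dates share Julian Day Number 2210342; in the Gregorian calendar that is 11 August 1339 CE.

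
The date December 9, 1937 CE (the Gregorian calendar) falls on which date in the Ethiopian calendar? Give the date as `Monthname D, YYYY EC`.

Julian Day Number of the source date = 2428877.
Converting JDN 2428877 to the Ethiopian calendar gives 30 Hidar 1930 EC.

Hidar 30, 1930 EC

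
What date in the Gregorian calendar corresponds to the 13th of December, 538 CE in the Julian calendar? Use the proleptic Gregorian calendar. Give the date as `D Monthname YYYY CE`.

At this point the Julian calendar is 2 days behind the Gregorian.
13 December 538 Julian + 2 days → 15 December 538 Gregorian.

15 December 538 CE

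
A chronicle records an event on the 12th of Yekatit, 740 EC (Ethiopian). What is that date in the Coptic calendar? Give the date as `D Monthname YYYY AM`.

Both dates share Julian Day Number 1994302; in the Coptic calendar that is 12 Meshir 464 AM.

12 Meshir 464 AM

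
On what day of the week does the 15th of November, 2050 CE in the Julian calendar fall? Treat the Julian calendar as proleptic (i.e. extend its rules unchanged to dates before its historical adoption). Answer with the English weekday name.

Monday

Equivalently 28 November 2050 Gregorian, JDN 2470139.
2470139 ≡ 0 (mod 7); counting from Monday = 0 gives Monday.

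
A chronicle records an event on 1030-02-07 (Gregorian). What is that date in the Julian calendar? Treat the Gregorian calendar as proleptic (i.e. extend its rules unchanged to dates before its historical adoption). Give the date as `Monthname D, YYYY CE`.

For dates in this range the Gregorian date is 6 days ahead of the Julian.
7 February 1030 Gregorian − 6 days → 1 February 1030 Julian.

February 1, 1030 CE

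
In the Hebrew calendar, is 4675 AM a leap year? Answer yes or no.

Hebrew year 4675 is year 1 of its 19-year Metonic cycle; leap years are at positions 3, 6, 8, 11, 14, 17, 19, so it is a common year (12 months).

no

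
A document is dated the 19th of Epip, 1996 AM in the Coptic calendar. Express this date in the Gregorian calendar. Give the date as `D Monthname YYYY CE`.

Julian Day Number of the source date = 2554022.
Converting JDN 2554022 to the Gregorian calendar gives 28 July 2280 CE.

28 July 2280 CE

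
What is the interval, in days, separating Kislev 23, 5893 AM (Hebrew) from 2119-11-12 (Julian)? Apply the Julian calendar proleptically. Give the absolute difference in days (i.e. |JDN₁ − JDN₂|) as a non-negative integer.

JDN of the first date = 2500093.
JDN of the second date = 2495338.
|2495338 − 2500093| = 4755.

4755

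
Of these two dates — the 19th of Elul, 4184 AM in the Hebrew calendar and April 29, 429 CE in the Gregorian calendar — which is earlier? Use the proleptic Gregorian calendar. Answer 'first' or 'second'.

The two dates have Julian Day Numbers 1876167 and 1877868 respectively.
Since 1876167 < 1877868, the first date comes first.

first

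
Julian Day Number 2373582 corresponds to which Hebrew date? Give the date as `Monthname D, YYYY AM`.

Tammuz 22, 5546 AM

The Gregorian equivalent of JDN 2373582 is 18 July 1786.
In the Hebrew calendar that day is Tammuz 22, 5546 AM.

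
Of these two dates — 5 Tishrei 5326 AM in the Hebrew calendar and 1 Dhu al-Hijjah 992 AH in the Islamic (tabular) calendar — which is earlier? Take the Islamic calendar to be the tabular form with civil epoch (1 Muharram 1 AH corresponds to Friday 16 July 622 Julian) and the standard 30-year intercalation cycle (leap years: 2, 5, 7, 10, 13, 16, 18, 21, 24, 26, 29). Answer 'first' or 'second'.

first

First date → JDN 2292917; second date → JDN 2299942.
JDN 2292917 < JDN 2299942, so the first date is earlier.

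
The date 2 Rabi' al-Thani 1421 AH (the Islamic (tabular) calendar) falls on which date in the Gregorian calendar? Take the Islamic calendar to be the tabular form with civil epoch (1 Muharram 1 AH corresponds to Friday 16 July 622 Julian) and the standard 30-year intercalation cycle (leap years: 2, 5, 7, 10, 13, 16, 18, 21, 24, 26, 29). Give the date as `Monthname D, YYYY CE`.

Julian Day Number of the source date = 2451731.
Converting JDN 2451731 to the Gregorian calendar gives 5 July 2000 CE.

July 5, 2000 CE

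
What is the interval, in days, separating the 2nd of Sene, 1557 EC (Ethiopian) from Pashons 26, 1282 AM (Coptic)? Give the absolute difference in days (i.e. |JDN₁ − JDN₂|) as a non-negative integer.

JDN of the first date = 2292821.
JDN of the second date = 2293180.
|2293180 − 2292821| = 359.

359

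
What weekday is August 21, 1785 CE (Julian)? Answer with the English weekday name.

In the Gregorian calendar this is 1 September 1785 (JDN 2373262).
2373262 ≡ 3 (mod 7); counting from Monday = 0 gives Thursday.

Thursday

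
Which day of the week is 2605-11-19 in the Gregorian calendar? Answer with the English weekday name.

Since JDN mod 7 = 1 (0 = Monday), the day is Tuesday.

Tuesday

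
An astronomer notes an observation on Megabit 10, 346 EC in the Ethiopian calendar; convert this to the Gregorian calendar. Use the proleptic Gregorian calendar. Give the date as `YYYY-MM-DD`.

0354-03-07

Both dates share Julian Day Number 1850421; in the Gregorian calendar that is 7 March 354 CE.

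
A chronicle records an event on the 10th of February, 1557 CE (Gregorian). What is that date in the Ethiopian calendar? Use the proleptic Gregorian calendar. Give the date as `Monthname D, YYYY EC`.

Both dates share Julian Day Number 2289783; in the Ethiopian calendar that is 6 Yekatit 1549 EC.

Yekatit 6, 1549 EC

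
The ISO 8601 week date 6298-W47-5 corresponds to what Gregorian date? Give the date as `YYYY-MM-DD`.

6298-11-25

ISO week 1 of 6298 is the week containing the first Thursday of 6298.
Week 47, day 5 (Friday) lands on 6298-11-25.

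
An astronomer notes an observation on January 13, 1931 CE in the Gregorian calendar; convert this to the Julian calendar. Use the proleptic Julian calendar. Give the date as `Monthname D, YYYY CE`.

At this point the Julian calendar is 13 days behind the Gregorian.
13 January 1931 Gregorian − 13 days → 31 December 1930 Julian.

December 31, 1930 CE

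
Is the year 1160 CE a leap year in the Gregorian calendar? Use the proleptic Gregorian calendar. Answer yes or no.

1160 is divisible by 4 and not by 100, so it is a leap year.

yes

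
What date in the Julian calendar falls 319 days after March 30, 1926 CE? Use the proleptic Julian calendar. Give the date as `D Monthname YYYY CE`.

12 February 1927 CE

Counting 319 days forward from JDN 2424618 reaches JDN 2424937, which is 12 February 1927 CE.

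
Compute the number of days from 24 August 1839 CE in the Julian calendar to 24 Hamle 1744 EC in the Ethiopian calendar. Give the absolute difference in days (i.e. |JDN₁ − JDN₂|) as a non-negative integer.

31813

JDN of the first date = 2392988.
JDN of the second date = 2361175.
|2361175 − 2392988| = 31813.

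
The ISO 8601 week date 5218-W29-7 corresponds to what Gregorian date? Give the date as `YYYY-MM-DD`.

5218-07-22

ISO week 1 of 5218 is the week containing the first Thursday of 5218.
Week 29, day 7 (Sunday) lands on 5218-07-22.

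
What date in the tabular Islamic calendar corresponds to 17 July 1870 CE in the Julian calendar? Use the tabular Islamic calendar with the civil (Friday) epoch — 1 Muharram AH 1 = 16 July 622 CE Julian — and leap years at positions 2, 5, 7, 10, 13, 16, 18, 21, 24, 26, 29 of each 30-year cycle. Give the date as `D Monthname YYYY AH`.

Julian Day Number of the source date = 2404273.
Converting JDN 2404273 to the tabular Islamic calendar gives 29 Rabi' al-Thani 1287 AH.

29 Rabi' al-Thani 1287 AH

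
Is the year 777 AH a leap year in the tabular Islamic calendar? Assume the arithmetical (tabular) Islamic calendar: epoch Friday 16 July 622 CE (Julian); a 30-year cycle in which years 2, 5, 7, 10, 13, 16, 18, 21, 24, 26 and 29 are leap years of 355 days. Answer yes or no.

no

Year 777 AH is year 27 of its 30-year cycle; leap positions are 2, 5, 7, 10, 13, 16, 18, 21, 24, 26, 29, so it is a common year (354 days).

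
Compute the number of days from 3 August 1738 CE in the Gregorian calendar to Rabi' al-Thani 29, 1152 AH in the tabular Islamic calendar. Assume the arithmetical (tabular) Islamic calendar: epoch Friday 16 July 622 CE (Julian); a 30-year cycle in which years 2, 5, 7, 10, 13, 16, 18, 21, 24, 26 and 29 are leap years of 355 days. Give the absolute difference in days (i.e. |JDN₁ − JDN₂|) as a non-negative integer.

367

First date → JDN 2356066; second date → JDN 2356433.
The interval is |2356066 − 2356433| = 367 days.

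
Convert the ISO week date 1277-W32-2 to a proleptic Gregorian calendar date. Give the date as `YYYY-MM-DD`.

1277-08-10

ISO week 1 of 1277 is the week containing the first Thursday of 1277.
Week 32, day 2 (Tuesday) lands on 1277-08-10.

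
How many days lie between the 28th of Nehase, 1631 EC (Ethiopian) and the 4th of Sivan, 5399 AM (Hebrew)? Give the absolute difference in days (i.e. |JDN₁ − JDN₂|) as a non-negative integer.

JDN of the first date = 2319935.
JDN of the second date = 2319849.
|2319849 − 2319935| = 86.

86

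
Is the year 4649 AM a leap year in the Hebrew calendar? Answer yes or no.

no

Hebrew year 4649 is year 13 of its 19-year Metonic cycle; leap years are at positions 3, 6, 8, 11, 14, 17, 19, so it is a common year (12 months).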